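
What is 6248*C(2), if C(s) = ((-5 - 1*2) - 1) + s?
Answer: -37488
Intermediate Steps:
C(s) = -8 + s (C(s) = ((-5 - 2) - 1) + s = (-7 - 1) + s = -8 + s)
6248*C(2) = 6248*(-8 + 2) = 6248*(-6) = -37488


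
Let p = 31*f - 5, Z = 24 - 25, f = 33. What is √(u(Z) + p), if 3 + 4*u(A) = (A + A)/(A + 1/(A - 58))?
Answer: √3663870/60 ≈ 31.902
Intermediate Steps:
Z = -1
u(A) = -¾ + A/(2*(A + 1/(-58 + A))) (u(A) = -¾ + ((A + A)/(A + 1/(A - 58)))/4 = -¾ + ((2*A)/(A + 1/(-58 + A)))/4 = -¾ + (2*A/(A + 1/(-58 + A)))/4 = -¾ + A/(2*(A + 1/(-58 + A))))
p = 1018 (p = 31*33 - 5 = 1023 - 5 = 1018)
√(u(Z) + p) = √((-3 - 1*(-1)² + 58*(-1))/(4*(1 + (-1)² - 58*(-1))) + 1018) = √((-3 - 1*1 - 58)/(4*(1 + 1 + 58)) + 1018) = √((¼)*(-3 - 1 - 58)/60 + 1018) = √((¼)*(1/60)*(-62) + 1018) = √(-31/120 + 1018) = √(122129/120) = √3663870/60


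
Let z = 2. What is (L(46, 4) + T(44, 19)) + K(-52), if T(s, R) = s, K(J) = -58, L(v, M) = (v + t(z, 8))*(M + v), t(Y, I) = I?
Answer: 2686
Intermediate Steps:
L(v, M) = (8 + v)*(M + v) (L(v, M) = (v + 8)*(M + v) = (8 + v)*(M + v))
(L(46, 4) + T(44, 19)) + K(-52) = ((46² + 8*4 + 8*46 + 4*46) + 44) - 58 = ((2116 + 32 + 368 + 184) + 44) - 58 = (2700 + 44) - 58 = 2744 - 58 = 2686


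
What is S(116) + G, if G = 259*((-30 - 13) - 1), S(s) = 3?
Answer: -11393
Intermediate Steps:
G = -11396 (G = 259*(-43 - 1) = 259*(-44) = -11396)
S(116) + G = 3 - 11396 = -11393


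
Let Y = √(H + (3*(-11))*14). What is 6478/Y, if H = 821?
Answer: 6478*√359/359 ≈ 341.90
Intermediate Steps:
Y = √359 (Y = √(821 + (3*(-11))*14) = √(821 - 33*14) = √(821 - 462) = √359 ≈ 18.947)
6478/Y = 6478/(√359) = 6478*(√359/359) = 6478*√359/359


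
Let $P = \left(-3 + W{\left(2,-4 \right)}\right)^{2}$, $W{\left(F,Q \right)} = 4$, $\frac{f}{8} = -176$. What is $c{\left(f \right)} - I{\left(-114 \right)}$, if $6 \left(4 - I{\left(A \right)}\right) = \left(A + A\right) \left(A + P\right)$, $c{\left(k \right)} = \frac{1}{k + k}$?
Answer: $\frac{12080639}{2816} \approx 4290.0$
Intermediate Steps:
$f = -1408$ ($f = 8 \left(-176\right) = -1408$)
$c{\left(k \right)} = \frac{1}{2 k}$
$P = 1$ ($P = \left(-3 + 4\right)^{2} = 1^{2} = 1$)
$I{\left(A \right)} = 4 - \frac{A \left(1 + A\right)}{3}$ ($I{\left(A \right)} = 4 - \frac{\left(A + A\right) \left(A + 1\right)}{6} = 4 - \frac{2 A \left(1 + A\right)}{6} = 4 - \frac{A \left(1 + A\right)}{3}$)
$c{\left(f \right)} - I{\left(-114 \right)} = \frac{1}{2 \left(-1408\right)} - \left(4 - -38 - \frac{\left(-114\right)^{2}}{3}\right) = \frac{1}{2} \left(- \frac{1}{1408}\right) - \left(4 + 38 - 4332\right) = - \frac{1}{2816} - \left(4 + 38 - 4332\right) = - \frac{1}{2816} - -4290 = - \frac{1}{2816} + 4290 = \frac{12080639}{2816}$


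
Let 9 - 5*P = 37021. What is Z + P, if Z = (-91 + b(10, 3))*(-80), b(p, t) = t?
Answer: -1812/5 ≈ -362.40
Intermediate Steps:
P = -37012/5 (P = 9/5 - ⅕*37021 = 9/5 - 37021/5 = -37012/5 ≈ -7402.4)
Z = 7040 (Z = (-91 + 3)*(-80) = -88*(-80) = 7040)
Z + P = 7040 - 37012/5 = -1812/5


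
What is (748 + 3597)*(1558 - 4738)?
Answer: -13817100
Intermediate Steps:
(748 + 3597)*(1558 - 4738) = 4345*(-3180) = -13817100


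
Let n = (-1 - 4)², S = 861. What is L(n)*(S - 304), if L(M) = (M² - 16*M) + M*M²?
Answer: 8828450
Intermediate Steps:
n = 25 (n = (-5)² = 25)
L(M) = M² + M³ - 16*M (L(M) = (M² - 16*M) + M³ = M² + M³ - 16*M)
L(n)*(S - 304) = (25*(-16 + 25 + 25²))*(861 - 304) = (25*(-16 + 25 + 625))*557 = (25*634)*557 = 15850*557 = 8828450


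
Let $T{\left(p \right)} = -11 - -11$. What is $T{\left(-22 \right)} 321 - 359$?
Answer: $-359$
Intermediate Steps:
$T{\left(p \right)} = 0$ ($T{\left(p \right)} = -11 + 11 = 0$)
$T{\left(-22 \right)} 321 - 359 = 0 \cdot 321 - 359 = 0 - 359 = -359$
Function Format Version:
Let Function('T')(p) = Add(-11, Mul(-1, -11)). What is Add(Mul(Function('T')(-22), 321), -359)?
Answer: -359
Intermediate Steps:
Function('T')(p) = 0 (Function('T')(p) = Add(-11, 11) = 0)
Add(Mul(Function('T')(-22), 321), -359) = Add(Mul(0, 321), -359) = Add(0, -359) = -359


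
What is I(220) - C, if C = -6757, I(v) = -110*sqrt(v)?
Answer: 6757 - 220*sqrt(55) ≈ 5125.4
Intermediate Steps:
I(220) - C = -220*sqrt(55) - 1*(-6757) = -220*sqrt(55) + 6757 = 6757 - 220*sqrt(55)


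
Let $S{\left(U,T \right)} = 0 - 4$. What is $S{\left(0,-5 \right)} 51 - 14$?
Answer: $-218$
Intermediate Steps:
$S{\left(U,T \right)} = -4$ ($S{\left(U,T \right)} = 0 - 4 = -4$)
$S{\left(0,-5 \right)} 51 - 14 = \left(-4\right) 51 - 14 = -204 - 14 = -218$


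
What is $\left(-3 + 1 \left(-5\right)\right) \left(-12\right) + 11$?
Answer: $107$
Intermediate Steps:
$\left(-3 + 1 \left(-5\right)\right) \left(-12\right) + 11 = \left(-3 - 5\right) \left(-12\right) + 11 = \left(-8\right) \left(-12\right) + 11 = 96 + 11 = 107$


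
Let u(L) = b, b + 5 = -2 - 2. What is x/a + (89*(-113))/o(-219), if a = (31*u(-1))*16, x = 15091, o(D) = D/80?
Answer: 1196083637/325872 ≈ 3670.4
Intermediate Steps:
o(D) = D/80 (o(D) = D*(1/80) = D/80)
b = -9 (b = -5 + (-2 - 2) = -5 - 4 = -9)
u(L) = -9
a = -4464 (a = (31*(-9))*16 = -279*16 = -4464)
x/a + (89*(-113))/o(-219) = 15091/(-4464) + (89*(-113))/(((1/80)*(-219))) = 15091*(-1/4464) - 10057/(-219/80) = -15091/4464 - 10057*(-80/219) = -15091/4464 + 804560/219 = 1196083637/325872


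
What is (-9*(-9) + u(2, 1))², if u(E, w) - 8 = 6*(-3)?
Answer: 5041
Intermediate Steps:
u(E, w) = -10 (u(E, w) = 8 + 6*(-3) = 8 - 18 = -10)
(-9*(-9) + u(2, 1))² = (-9*(-9) - 10)² = (81 - 10)² = 71² = 5041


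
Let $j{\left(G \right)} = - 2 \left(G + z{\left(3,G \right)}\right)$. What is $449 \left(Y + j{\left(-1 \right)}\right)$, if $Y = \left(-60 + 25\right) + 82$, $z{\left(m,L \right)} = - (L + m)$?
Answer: $23797$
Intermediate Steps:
$z{\left(m,L \right)} = - L - m$
$Y = 47$ ($Y = -35 + 82 = 47$)
$j{\left(G \right)} = 6$ ($j{\left(G \right)} = - 2 \left(G - \left(3 + G\right)\right) = \left(-2\right) \left(-3\right) = 6$)
$449 \left(Y + j{\left(-1 \right)}\right) = 449 \left(47 + 6\right) = 449 \cdot 53 = 23797$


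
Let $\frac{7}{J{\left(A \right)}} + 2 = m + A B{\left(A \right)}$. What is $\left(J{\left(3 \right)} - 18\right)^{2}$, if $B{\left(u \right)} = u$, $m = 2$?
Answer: $\frac{24025}{81} \approx 296.6$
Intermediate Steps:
$J{\left(A \right)} = \frac{7}{A^{2}}$ ($J{\left(A \right)} = \frac{7}{-2 + \left(2 + A A\right)} = \frac{7}{-2 + \left(2 + A^{2}\right)} = \frac{7}{A^{2}}$)
$\left(J{\left(3 \right)} - 18\right)^{2} = \left(\frac{7}{9} - 18\right)^{2} = \left(- \frac{155}{9}\right)^{2} = \frac{24025}{81}$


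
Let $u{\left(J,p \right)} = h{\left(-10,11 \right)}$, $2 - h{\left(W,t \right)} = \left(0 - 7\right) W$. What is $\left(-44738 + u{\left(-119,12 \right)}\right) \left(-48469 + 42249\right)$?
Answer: $278693320$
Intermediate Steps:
$h{\left(W,t \right)} = 2 + 7 W$ ($h{\left(W,t \right)} = 2 - \left(0 - 7\right) W = 2 - - 7 W = 2 + 7 W$)
$u{\left(J,p \right)} = -68$ ($u{\left(J,p \right)} = 2 + 7 \left(-10\right) = 2 - 70 = -68$)
$\left(-44738 + u{\left(-119,12 \right)}\right) \left(-48469 + 42249\right) = \left(-44738 - 68\right) \left(-48469 + 42249\right) = \left(-44806\right) \left(-6220\right) = 278693320$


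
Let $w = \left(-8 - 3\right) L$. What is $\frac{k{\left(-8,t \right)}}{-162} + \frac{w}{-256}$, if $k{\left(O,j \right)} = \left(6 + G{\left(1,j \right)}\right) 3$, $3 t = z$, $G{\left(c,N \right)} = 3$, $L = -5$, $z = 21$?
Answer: $- \frac{293}{768} \approx -0.38151$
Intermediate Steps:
$t = 7$ ($t = \frac{1}{3} \cdot 21 = 7$)
$w = 55$ ($w = \left(-8 - 3\right) \left(-5\right) = \left(-11\right) \left(-5\right) = 55$)
$k{\left(O,j \right)} = 27$ ($k{\left(O,j \right)} = \left(6 + 3\right) 3 = 9 \cdot 3 = 27$)
$\frac{k{\left(-8,t \right)}}{-162} + \frac{w}{-256} = \frac{27}{-162} + \frac{55}{-256} = 27 \left(- \frac{1}{162}\right) + 55 \left(- \frac{1}{256}\right) = - \frac{1}{6} - \frac{55}{256} = - \frac{293}{768}$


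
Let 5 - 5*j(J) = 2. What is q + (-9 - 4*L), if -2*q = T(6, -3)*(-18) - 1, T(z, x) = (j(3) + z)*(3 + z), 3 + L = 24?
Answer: 4421/10 ≈ 442.10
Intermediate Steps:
L = 21 (L = -3 + 24 = 21)
j(J) = ⅗ (j(J) = 1 - ⅕*2 = 1 - ⅖ = ⅗)
T(z, x) = (3 + z)*(⅗ + z) (T(z, x) = (⅗ + z)*(3 + z) = (3 + z)*(⅗ + z))
q = 5351/10 (q = -((9/5 + 6² + (18/5)*6)*(-18) - 1)/2 = -((9/5 + 36 + 108/5)*(-18) - 1)/2 = -((297/5)*(-18) - 1)/2 = -(-5346/5 - 1)/2 = -½*(-5351/5) = 5351/10 ≈ 535.10)
q + (-9 - 4*L) = 5351/10 + (-9 - 4*21) = 5351/10 + (-9 - 84) = 5351/10 - 93 = 4421/10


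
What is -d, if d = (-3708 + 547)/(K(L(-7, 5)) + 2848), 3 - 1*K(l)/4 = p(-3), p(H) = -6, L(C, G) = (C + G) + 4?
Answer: 3161/2884 ≈ 1.0960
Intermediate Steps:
L(C, G) = 4 + C + G
K(l) = 36 (K(l) = 12 - 4*(-6) = 12 + 24 = 36)
d = -3161/2884 (d = (-3708 + 547)/(36 + 2848) = -3161/2884 ≈ -1.0960)
-d = -1*(-3161/2884) = 3161/2884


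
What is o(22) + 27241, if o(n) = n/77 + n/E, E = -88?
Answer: 762749/28 ≈ 27241.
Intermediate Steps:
o(n) = n/616 (o(n) = n/77 + n/(-88) = n*(1/77) + n*(-1/88) = n/77 - n/88 = n/616)
o(22) + 27241 = (1/616)*22 + 27241 = 1/28 + 27241 = 762749/28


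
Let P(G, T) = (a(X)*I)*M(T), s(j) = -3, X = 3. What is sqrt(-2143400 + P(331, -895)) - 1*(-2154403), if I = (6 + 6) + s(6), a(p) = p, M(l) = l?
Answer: 2154403 + I*sqrt(2167565) ≈ 2.1544e+6 + 1472.3*I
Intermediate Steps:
I = 9 (I = (6 + 6) - 3 = 12 - 3 = 9)
P(G, T) = 27*T (P(G, T) = (3*9)*T = 27*T)
sqrt(-2143400 + P(331, -895)) - 1*(-2154403) = sqrt(-2143400 + 27*(-895)) - 1*(-2154403) = sqrt(-2143400 - 24165) + 2154403 = sqrt(-2167565) + 2154403 = I*sqrt(2167565) + 2154403 = 2154403 + I*sqrt(2167565)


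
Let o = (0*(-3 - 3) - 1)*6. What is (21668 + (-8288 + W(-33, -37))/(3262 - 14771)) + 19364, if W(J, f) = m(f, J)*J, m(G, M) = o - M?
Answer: 472246467/11509 ≈ 41033.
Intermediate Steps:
o = -6 (o = (0*(-6) - 1)*6 = (0 - 1)*6 = -1*6 = -6)
m(G, M) = -6 - M
W(J, f) = J*(-6 - J) (W(J, f) = (-6 - J)*J = J*(-6 - J))
(21668 + (-8288 + W(-33, -37))/(3262 - 14771)) + 19364 = (21668 + (-8288 - 1*(-33)*(6 - 33))/(3262 - 14771)) + 19364 = (21668 + (-8288 - 1*(-33)*(-27))/(-11509)) + 19364 = (21668 + (-8288 - 891)*(-1/11509)) + 19364 = (21668 - 9179*(-1/11509)) + 19364 = (21668 + 9179/11509) + 19364 = 249386191/11509 + 19364 = 472246467/11509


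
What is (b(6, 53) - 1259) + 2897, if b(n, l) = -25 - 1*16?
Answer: 1597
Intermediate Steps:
b(n, l) = -41 (b(n, l) = -25 - 16 = -41)
(b(6, 53) - 1259) + 2897 = (-41 - 1259) + 2897 = -1300 + 2897 = 1597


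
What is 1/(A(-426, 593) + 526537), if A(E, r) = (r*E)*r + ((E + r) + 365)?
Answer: -1/149275405 ≈ -6.6990e-9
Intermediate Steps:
A(E, r) = 365 + E + r + E*r² (A(E, r) = (E*r)*r + (365 + E + r) = E*r² + (365 + E + r) = 365 + E + r + E*r²)
1/(A(-426, 593) + 526537) = 1/((365 - 426 + 593 - 426*593²) + 526537) = 1/((365 - 426 + 593 - 426*351649) + 526537) = 1/((365 - 426 + 593 - 149802474) + 526537) = 1/(-149801942 + 526537) = 1/(-149275405) = -1/149275405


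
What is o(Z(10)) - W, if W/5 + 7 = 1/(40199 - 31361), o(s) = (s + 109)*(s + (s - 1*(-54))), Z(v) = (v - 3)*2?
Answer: 89449393/8838 ≈ 10121.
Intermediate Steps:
Z(v) = -6 + 2*v (Z(v) = (-3 + v)*2 = -6 + 2*v)
o(s) = (54 + 2*s)*(109 + s) (o(s) = (109 + s)*(s + (s + 54)) = (109 + s)*(s + (54 + s)) = (109 + s)*(54 + 2*s) = (54 + 2*s)*(109 + s))
W = -309325/8838 (W = -35 + 5/(40199 - 31361) = -35 + 5/8838 = -309325/8838 ≈ -34.999)
o(Z(10)) - W = (5886 + 2*(-6 + 2*10)**2 + 272*(-6 + 2*10)) - 1*(-309325/8838) = (5886 + 2*(-6 + 20)**2 + 272*(-6 + 20)) + 309325/8838 = (5886 + 2*14**2 + 272*14) + 309325/8838 = (5886 + 2*196 + 3808) + 309325/8838 = (5886 + 392 + 3808) + 309325/8838 = 10086 + 309325/8838 = 89449393/8838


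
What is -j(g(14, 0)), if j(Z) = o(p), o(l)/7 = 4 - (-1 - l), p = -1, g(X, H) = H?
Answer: -28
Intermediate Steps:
o(l) = 35 + 7*l (o(l) = 7*(4 - (-1 - l)) = 7*(4 + (1 + l)) = 7*(5 + l) = 35 + 7*l)
j(Z) = 28 (j(Z) = 35 + 7*(-1) = 35 - 7 = 28)
-j(g(14, 0)) = -1*28 = -28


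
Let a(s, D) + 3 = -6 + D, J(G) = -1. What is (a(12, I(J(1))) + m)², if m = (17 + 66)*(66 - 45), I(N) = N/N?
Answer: 3010225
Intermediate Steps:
I(N) = 1
a(s, D) = -9 + D (a(s, D) = -3 + (-6 + D) = -9 + D)
m = 1743 (m = 83*21 = 1743)
(a(12, I(J(1))) + m)² = ((-9 + 1) + 1743)² = (-8 + 1743)² = 1735² = 3010225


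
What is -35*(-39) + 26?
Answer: 1391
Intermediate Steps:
-35*(-39) + 26 = 1365 + 26 = 1391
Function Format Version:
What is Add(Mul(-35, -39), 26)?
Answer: 1391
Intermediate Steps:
Add(Mul(-35, -39), 26) = Add(1365, 26) = 1391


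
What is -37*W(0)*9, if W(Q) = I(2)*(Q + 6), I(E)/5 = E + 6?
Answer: -79920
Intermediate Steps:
I(E) = 30 + 5*E (I(E) = 5*(E + 6) = 5*(6 + E) = 30 + 5*E)
W(Q) = 240 + 40*Q (W(Q) = (30 + 5*2)*(Q + 6) = (30 + 10)*(6 + Q) = 40*(6 + Q) = 240 + 40*Q)
-37*W(0)*9 = -37*(240 + 40*0)*9 = -37*(240 + 0)*9 = -37*240*9 = -8880*9 = -79920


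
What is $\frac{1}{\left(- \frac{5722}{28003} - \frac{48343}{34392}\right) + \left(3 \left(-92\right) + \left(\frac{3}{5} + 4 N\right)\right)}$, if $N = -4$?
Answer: $- \frac{4815395880}{1410959059697} \approx -0.0034129$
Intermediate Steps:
$\frac{1}{\left(- \frac{5722}{28003} - \frac{48343}{34392}\right) + \left(3 \left(-92\right) + \left(\frac{3}{5} + 4 N\right)\right)} = \frac{1}{\left(- \frac{5722}{28003} - \frac{48343}{34392}\right) + \left(3 \left(-92\right) + \left(\frac{3}{5} + 4 \left(-4\right)\right)\right)} = \frac{1}{\left(\left(-5722\right) \frac{1}{28003} - \frac{48343}{34392}\right) + \left(-276 + \left(3 \cdot \frac{1}{5} - 16\right)\right)} = \frac{1}{\left(- \frac{5722}{28003} - \frac{48343}{34392}\right) + \left(-276 + \left(\frac{3}{5} - 16\right)\right)} = \frac{1}{- \frac{1550540053}{963079176} - \frac{1457}{5}} = \frac{1}{- \frac{1410959059697}{4815395880}} = - \frac{4815395880}{1410959059697}$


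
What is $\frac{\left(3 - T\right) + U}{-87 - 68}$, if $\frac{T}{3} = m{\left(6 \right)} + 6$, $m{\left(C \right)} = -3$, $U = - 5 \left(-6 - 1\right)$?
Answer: $- \frac{29}{155} \approx -0.1871$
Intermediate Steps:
$U = 35$ ($U = \left(-5\right) \left(-7\right) = 35$)
$T = 9$ ($T = 3 \left(-3 + 6\right) = 3 \cdot 3 = 9$)
$\frac{\left(3 - T\right) + U}{-87 - 68} = \frac{\left(3 - 9\right) + 35}{-87 - 68} = \frac{\left(3 - 9\right) + 35}{-155} = \left(-6 + 35\right) \left(- \frac{1}{155}\right) = 29 \left(- \frac{1}{155}\right) = - \frac{29}{155}$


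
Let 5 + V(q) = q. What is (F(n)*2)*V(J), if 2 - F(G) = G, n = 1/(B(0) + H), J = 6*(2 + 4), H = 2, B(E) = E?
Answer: 93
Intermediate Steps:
J = 36 (J = 6*6 = 36)
n = ½ (n = 1/(0 + 2) = 1/2 = ½ ≈ 0.50000)
F(G) = 2 - G
V(q) = -5 + q
(F(n)*2)*V(J) = ((2 - 1*½)*2)*(-5 + 36) = ((2 - ½)*2)*31 = ((3/2)*2)*31 = 3*31 = 93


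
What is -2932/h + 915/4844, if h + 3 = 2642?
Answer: -1683989/1826188 ≈ -0.92213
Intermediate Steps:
h = 2639 (h = -3 + 2642 = 2639)
-2932/h + 915/4844 = -2932/2639 + 915/4844 = -1683989/1826188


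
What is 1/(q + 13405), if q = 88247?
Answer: 1/101652 ≈ 9.8375e-6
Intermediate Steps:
1/(q + 13405) = 1/(88247 + 13405) = 1/101652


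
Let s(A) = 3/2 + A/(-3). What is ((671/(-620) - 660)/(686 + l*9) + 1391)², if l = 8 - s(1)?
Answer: 415056875792348241/214785902500 ≈ 1.9324e+6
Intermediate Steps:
s(A) = 3/2 - A/3 (s(A) = 3*(½) + A*(-⅓) = 3/2 - A/3)
l = 41/6 (l = 8 - (3/2 - ⅓*1) = 8 - (3/2 - ⅓) = 8 - 1*7/6 = 8 - 7/6 = 41/6 ≈ 6.8333)
((671/(-620) - 660)/(686 + l*9) + 1391)² = ((671/(-620) - 660)/(686 + (41/6)*9) + 1391)² = ((671*(-1/620) - 660)/(686 + 123/2) + 1391)² = ((-671/620 - 660)/(1495/2) + 1391)² = (-409871/620*2/1495 + 1391)² = (-409871/463450 + 1391)² = (644249079/463450)² = 415056875792348241/214785902500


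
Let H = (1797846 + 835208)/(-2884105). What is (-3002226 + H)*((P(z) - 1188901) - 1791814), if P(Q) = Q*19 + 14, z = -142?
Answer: 1359603644663754464/151795 ≈ 8.9568e+12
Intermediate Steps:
P(Q) = 14 + 19*Q (P(Q) = 19*Q + 14 = 14 + 19*Q)
H = -2633054/2884105 (H = 2633054*(-1/2884105) = -2633054/2884105 ≈ -0.91295)
(-3002226 + H)*((P(z) - 1188901) - 1791814) = (-3002226 - 2633054/2884105)*(((14 + 19*(-142)) - 1188901) - 1791814) = -8658737650784*(((14 - 2698) - 1188901) - 1791814)/2884105 = -8658737650784*((-2684 - 1188901) - 1791814)/2884105 = -8658737650784*(-1191585 - 1791814)/2884105 = -8658737650784/2884105*(-2983399) = 1359603644663754464/151795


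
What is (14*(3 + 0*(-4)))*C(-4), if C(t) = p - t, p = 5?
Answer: 378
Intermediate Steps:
C(t) = 5 - t
(14*(3 + 0*(-4)))*C(-4) = (14*(3 + 0*(-4)))*(5 - 1*(-4)) = (14*(3 + 0))*(5 + 4) = (14*3)*9 = 42*9 = 378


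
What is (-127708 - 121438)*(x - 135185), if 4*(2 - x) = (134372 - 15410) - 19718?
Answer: 39861865124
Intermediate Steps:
x = -24809 (x = 2 - ((134372 - 15410) - 19718)/4 = 2 - (118962 - 19718)/4 = 2 - ¼*99244 = 2 - 24811 = -24809)
(-127708 - 121438)*(x - 135185) = (-127708 - 121438)*(-24809 - 135185) = -249146*(-159994) = 39861865124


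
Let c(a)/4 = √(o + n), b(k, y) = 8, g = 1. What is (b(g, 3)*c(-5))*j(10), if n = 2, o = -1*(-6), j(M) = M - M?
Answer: 0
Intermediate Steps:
j(M) = 0
o = 6
c(a) = 8*√2 (c(a) = 4*√(6 + 2) = 4*√8 = 4*(2*√2) = 8*√2)
(b(g, 3)*c(-5))*j(10) = (8*(8*√2))*0 = (64*√2)*0 = 0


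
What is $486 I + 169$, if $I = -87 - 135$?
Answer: $-107723$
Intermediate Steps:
$I = -222$ ($I = -87 - 135 = -222$)
$486 I + 169 = 486 \left(-222\right) + 169 = -107892 + 169 = -107723$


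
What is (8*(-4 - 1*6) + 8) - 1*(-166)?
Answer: 94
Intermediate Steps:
(8*(-4 - 1*6) + 8) - 1*(-166) = (8*(-4 - 6) + 8) + 166 = (8*(-10) + 8) + 166 = (-80 + 8) + 166 = -72 + 166 = 94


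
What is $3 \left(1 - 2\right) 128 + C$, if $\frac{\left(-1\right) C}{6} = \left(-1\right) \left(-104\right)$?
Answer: $-1008$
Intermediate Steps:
$C = -624$ ($C = - 6 \left(\left(-1\right) \left(-104\right)\right) = \left(-6\right) 104 = -624$)
$3 \left(1 - 2\right) 128 + C = 3 \left(1 - 2\right) 128 - 624 = 3 \left(-1\right) 128 - 624 = \left(-3\right) 128 - 624 = -384 - 624 = -1008$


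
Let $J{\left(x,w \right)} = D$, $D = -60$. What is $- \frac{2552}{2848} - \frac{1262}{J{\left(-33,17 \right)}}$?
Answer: $\frac{107533}{5340} \approx 20.137$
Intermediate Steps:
$J{\left(x,w \right)} = -60$
$- \frac{2552}{2848} - \frac{1262}{J{\left(-33,17 \right)}} = - \frac{2552}{2848} - \frac{1262}{-60} = \left(-2552\right) \frac{1}{2848} - - \frac{631}{30} = - \frac{319}{356} + \frac{631}{30} = \frac{107533}{5340}$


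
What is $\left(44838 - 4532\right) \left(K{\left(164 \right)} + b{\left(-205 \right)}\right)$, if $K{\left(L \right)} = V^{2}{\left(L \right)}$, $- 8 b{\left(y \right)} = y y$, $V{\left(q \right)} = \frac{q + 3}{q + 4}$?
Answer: $- \frac{426772339369}{2016} \approx -2.1169 \cdot 10^{8}$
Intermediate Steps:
$V{\left(q \right)} = \frac{3 + q}{4 + q}$
$b{\left(y \right)} = - \frac{y^{2}}{8}$ ($b{\left(y \right)} = - \frac{y y}{8} = - \frac{y^{2}}{8}$)
$K{\left(L \right)} = \frac{\left(3 + L\right)^{2}}{\left(4 + L\right)^{2}}$ ($K{\left(L \right)} = \left(\frac{3 + L}{4 + L}\right)^{2} = \frac{\left(3 + L\right)^{2}}{\left(4 + L\right)^{2}}$)
$\left(44838 - 4532\right) \left(K{\left(164 \right)} + b{\left(-205 \right)}\right) = \left(44838 - 4532\right) \left(\frac{\left(3 + 164\right)^{2}}{\left(4 + 164\right)^{2}} - \frac{\left(-205\right)^{2}}{8}\right) = 40306 \left(\frac{167^{2}}{28224} - \frac{42025}{8}\right) = 40306 \left(27889 \cdot \frac{1}{28224} - \frac{42025}{8}\right) = 40306 \left(\frac{27889}{28224} - \frac{42025}{8}\right) = 40306 \left(- \frac{148236311}{28224}\right) = - \frac{426772339369}{2016}$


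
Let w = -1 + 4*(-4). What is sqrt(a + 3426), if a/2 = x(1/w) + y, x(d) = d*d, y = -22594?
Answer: 12*I*sqrt(83814)/17 ≈ 204.36*I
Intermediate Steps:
w = -17 (w = -1 - 16 = -17)
x(d) = d**2
a = -13059330/289 (a = 2*((1/(-17))**2 - 22594) = 2*((-1/17)**2 - 22594) = 2*(1/289 - 22594) = 2*(-6529665/289) = -13059330/289 ≈ -45188.)
sqrt(a + 3426) = sqrt(-13059330/289 + 3426) = sqrt(-12069216/289) = 12*I*sqrt(83814)/17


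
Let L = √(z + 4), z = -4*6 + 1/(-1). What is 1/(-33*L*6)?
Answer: I*√21/4158 ≈ 0.0011021*I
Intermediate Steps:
z = -25 (z = -24 - 1 = -25)
L = I*√21 (L = √(-25 + 4) = √(-21) = I*√21 ≈ 4.5826*I)
1/(-33*L*6) = 1/(-33*I*√21*6) = 1/(-198*I*√21) = I*√21/4158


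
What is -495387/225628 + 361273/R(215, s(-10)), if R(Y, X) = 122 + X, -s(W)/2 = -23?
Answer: 20357519857/9476376 ≈ 2148.2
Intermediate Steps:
s(W) = 46 (s(W) = -2*(-23) = 46)
-495387/225628 + 361273/R(215, s(-10)) = -495387/225628 + 361273/(122 + 46) = -495387*1/225628 + 361273/168 = -495387/225628 + 361273*(1/168) = -495387/225628 + 361273/168 = 20357519857/9476376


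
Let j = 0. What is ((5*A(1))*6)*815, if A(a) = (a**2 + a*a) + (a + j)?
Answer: 73350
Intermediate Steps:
A(a) = a + 2*a**2 (A(a) = (a**2 + a*a) + (a + 0) = (a**2 + a**2) + a = 2*a**2 + a = a + 2*a**2)
((5*A(1))*6)*815 = ((5*(1*(1 + 2*1)))*6)*815 = ((5*(1*(1 + 2)))*6)*815 = ((5*(1*3))*6)*815 = ((5*3)*6)*815 = (15*6)*815 = 90*815 = 73350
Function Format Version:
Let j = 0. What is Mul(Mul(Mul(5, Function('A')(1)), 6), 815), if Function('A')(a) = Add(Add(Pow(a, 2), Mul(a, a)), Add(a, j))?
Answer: 73350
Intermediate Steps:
Function('A')(a) = Add(a, Mul(2, Pow(a, 2))) (Function('A')(a) = Add(Add(Pow(a, 2), Mul(a, a)), Add(a, 0)) = Add(Add(Pow(a, 2), Pow(a, 2)), a) = Add(Mul(2, Pow(a, 2)), a) = Add(a, Mul(2, Pow(a, 2))))
Mul(Mul(Mul(5, Function('A')(1)), 6), 815) = Mul(Mul(Mul(5, Mul(1, Add(1, Mul(2, 1)))), 6), 815) = Mul(Mul(Mul(5, Mul(1, Add(1, 2))), 6), 815) = Mul(Mul(Mul(5, Mul(1, 3)), 6), 815) = Mul(Mul(Mul(5, 3), 6), 815) = Mul(Mul(15, 6), 815) = Mul(90, 815) = 73350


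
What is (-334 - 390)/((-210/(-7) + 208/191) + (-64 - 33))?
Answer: 138284/12589 ≈ 10.985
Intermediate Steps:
(-334 - 390)/((-210/(-7) + 208/191) + (-64 - 33)) = -724/((-210*(-⅐) + 208*(1/191)) - 97) = -724/((30 + 208/191) - 97) = -724/(5938/191 - 97) = -724/(-12589/191) = -724*(-191/12589) = 138284/12589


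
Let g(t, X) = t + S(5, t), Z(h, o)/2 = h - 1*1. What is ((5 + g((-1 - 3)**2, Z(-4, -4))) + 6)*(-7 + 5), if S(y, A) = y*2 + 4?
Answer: -82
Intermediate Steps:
Z(h, o) = -2 + 2*h (Z(h, o) = 2*(h - 1*1) = 2*(h - 1) = 2*(-1 + h) = -2 + 2*h)
S(y, A) = 4 + 2*y (S(y, A) = 2*y + 4 = 4 + 2*y)
g(t, X) = 14 + t (g(t, X) = t + (4 + 2*5) = t + (4 + 10) = t + 14 = 14 + t)
((5 + g((-1 - 3)**2, Z(-4, -4))) + 6)*(-7 + 5) = ((5 + (14 + (-1 - 3)**2)) + 6)*(-7 + 5) = ((5 + (14 + (-4)**2)) + 6)*(-2) = ((5 + (14 + 16)) + 6)*(-2) = ((5 + 30) + 6)*(-2) = (35 + 6)*(-2) = 41*(-2) = -82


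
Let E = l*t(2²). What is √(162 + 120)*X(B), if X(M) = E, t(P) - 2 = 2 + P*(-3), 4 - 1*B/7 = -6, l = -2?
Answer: 16*√282 ≈ 268.69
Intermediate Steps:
B = 70 (B = 28 - 7*(-6) = 28 + 42 = 70)
t(P) = 4 - 3*P (t(P) = 2 + (2 + P*(-3)) = 2 + (2 - 3*P) = 4 - 3*P)
E = 16 (E = -2*(4 - 3*2²) = -2*(4 - 3*4) = -2*(4 - 12) = -2*(-8) = 16)
X(M) = 16
√(162 + 120)*X(B) = √(162 + 120)*16 = √282*16 = 16*√282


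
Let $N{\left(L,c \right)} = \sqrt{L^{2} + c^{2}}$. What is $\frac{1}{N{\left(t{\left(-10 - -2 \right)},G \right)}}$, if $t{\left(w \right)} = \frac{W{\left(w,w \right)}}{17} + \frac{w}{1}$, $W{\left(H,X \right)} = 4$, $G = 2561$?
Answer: $\frac{17 \sqrt{1895487793}}{1895487793} \approx 0.00039047$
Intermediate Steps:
$t{\left(w \right)} = \frac{4}{17} + w$ ($t{\left(w \right)} = \frac{4}{17} + \frac{w}{1} = 4 \cdot \frac{1}{17} + w 1 = \frac{4}{17} + w$)
$\frac{1}{N{\left(t{\left(-10 - -2 \right)},G \right)}} = \frac{1}{\sqrt{\left(\frac{4}{17} - 8\right)^{2} + 2561^{2}}} = \frac{1}{\sqrt{\left(\frac{4}{17} + \left(-10 + 2\right)\right)^{2} + 6558721}} = \frac{1}{\sqrt{\left(\frac{4}{17} - 8\right)^{2} + 6558721}} = \frac{1}{\sqrt{\left(- \frac{132}{17}\right)^{2} + 6558721}} = \frac{1}{\sqrt{\frac{17424}{289} + 6558721}} = \frac{1}{\sqrt{\frac{1895487793}{289}}} = \frac{1}{\frac{1}{17} \sqrt{1895487793}} = \frac{17 \sqrt{1895487793}}{1895487793}$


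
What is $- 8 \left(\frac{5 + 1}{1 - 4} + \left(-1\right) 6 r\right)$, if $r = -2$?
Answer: $-80$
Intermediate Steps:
$- 8 \left(\frac{5 + 1}{1 - 4} + \left(-1\right) 6 r\right) = - 8 \left(\frac{5 + 1}{1 - 4} + \left(-1\right) 6 \left(-2\right)\right) = - 8 \left(\frac{6}{-3} - -12\right) = - 8 \left(6 \left(- \frac{1}{3}\right) + 12\right) = - 8 \left(-2 + 12\right) = \left(-8\right) 10 = -80$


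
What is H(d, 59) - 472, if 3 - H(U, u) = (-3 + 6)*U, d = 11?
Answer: -502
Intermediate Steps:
H(U, u) = 3 - 3*U (H(U, u) = 3 - (-3 + 6)*U = 3 - 3*U)
H(d, 59) - 472 = (3 - 3*11) - 472 = (3 - 33) - 472 = -30 - 472 = -502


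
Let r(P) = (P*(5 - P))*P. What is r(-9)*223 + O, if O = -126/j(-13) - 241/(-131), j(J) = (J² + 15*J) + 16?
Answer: 165647168/655 ≈ 2.5290e+5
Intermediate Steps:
r(P) = P²*(5 - P)
j(J) = 16 + J² + 15*J
O = 9458/655 (O = -126/(16 + (-13)² + 15*(-13)) - 241/(-131) = -126/(16 + 169 - 195) - 241*(-1/131) = -126/(-10) + 241/131 = -126*(-⅒) + 241/131 = 63/5 + 241/131 = 9458/655 ≈ 14.440)
r(-9)*223 + O = ((-9)²*(5 - 1*(-9)))*223 + 9458/655 = (81*(5 + 9))*223 + 9458/655 = (81*14)*223 + 9458/655 = 1134*223 + 9458/655 = 252882 + 9458/655 = 165647168/655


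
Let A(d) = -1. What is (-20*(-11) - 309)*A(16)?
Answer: 89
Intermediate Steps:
(-20*(-11) - 309)*A(16) = (-20*(-11) - 309)*(-1) = (220 - 309)*(-1) = -89*(-1) = 89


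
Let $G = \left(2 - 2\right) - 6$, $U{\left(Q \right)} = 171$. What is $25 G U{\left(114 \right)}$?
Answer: $-25650$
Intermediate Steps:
$G = -6$ ($G = 0 - 6 = -6$)
$25 G U{\left(114 \right)} = 25 \left(-6\right) 171 = \left(-150\right) 171 = -25650$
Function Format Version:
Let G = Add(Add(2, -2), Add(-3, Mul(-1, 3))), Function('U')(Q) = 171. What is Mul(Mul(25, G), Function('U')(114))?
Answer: -25650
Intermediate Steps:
G = -6 (G = Add(0, Add(-3, -3)) = Add(0, -6) = -6)
Mul(Mul(25, G), Function('U')(114)) = Mul(Mul(25, -6), 171) = Mul(-150, 171) = -25650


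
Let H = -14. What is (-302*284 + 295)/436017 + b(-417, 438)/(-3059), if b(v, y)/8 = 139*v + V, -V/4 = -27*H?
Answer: 69065142231/444592001 ≈ 155.34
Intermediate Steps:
V = -1512 (V = -(-108)*(-14) = -4*378 = -1512)
b(v, y) = -12096 + 1112*v (b(v, y) = 8*(139*v - 1512) = 8*(-1512 + 139*v) = -12096 + 1112*v)
(-302*284 + 295)/436017 + b(-417, 438)/(-3059) = (-302*284 + 295)/436017 + (-12096 + 1112*(-417))/(-3059) = (-85768 + 295)*(1/436017) + (-12096 - 463704)*(-1/3059) = -85473*1/436017 - 475800*(-1/3059) = -28491/145339 + 475800/3059 = 69065142231/444592001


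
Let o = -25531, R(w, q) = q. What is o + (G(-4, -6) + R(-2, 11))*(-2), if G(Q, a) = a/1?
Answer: -25541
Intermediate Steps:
G(Q, a) = a (G(Q, a) = a*1 = a)
o + (G(-4, -6) + R(-2, 11))*(-2) = -25531 + (-6 + 11)*(-2) = -25531 + 5*(-2) = -25531 - 10 = -25541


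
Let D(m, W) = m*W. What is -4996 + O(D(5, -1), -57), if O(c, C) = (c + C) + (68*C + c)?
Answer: -8939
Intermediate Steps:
D(m, W) = W*m
O(c, C) = 2*c + 69*C (O(c, C) = (C + c) + (c + 68*C) = 2*c + 69*C)
-4996 + O(D(5, -1), -57) = -4996 + (2*(-1*5) + 69*(-57)) = -4996 + (2*(-5) - 3933) = -4996 + (-10 - 3933) = -4996 - 3943 = -8939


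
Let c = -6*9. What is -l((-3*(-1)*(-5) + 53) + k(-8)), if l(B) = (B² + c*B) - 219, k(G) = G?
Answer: 939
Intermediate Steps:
c = -54
l(B) = -219 + B² - 54*B (l(B) = (B² - 54*B) - 219 = -219 + B² - 54*B)
-l((-3*(-1)*(-5) + 53) + k(-8)) = -(-219 + ((-3*(-1)*(-5) + 53) - 8)² - 54*((-3*(-1)*(-5) + 53) - 8)) = -(-219 + ((3*(-5) + 53) - 8)² - 54*((3*(-5) + 53) - 8)) = -(-219 + ((-15 + 53) - 8)² - 54*((-15 + 53) - 8)) = -(-219 + (38 - 8)² - 54*(38 - 8)) = -(-219 + 30² - 54*30) = -(-219 + 900 - 1620) = -1*(-939) = 939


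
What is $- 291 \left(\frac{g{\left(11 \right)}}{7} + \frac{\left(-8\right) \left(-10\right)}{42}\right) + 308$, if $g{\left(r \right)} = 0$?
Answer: $- \frac{1724}{7} \approx -246.29$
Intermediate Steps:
$- 291 \left(\frac{g{\left(11 \right)}}{7} + \frac{\left(-8\right) \left(-10\right)}{42}\right) + 308 = - 291 \left(\frac{0}{7} + \frac{\left(-8\right) \left(-10\right)}{42}\right) + 308 = - 291 \left(0 \cdot \frac{1}{7} + 80 \cdot \frac{1}{42}\right) + 308 = - 291 \left(0 + \frac{40}{21}\right) + 308 = \left(-291\right) \frac{40}{21} + 308 = - \frac{3880}{7} + 308 = - \frac{1724}{7}$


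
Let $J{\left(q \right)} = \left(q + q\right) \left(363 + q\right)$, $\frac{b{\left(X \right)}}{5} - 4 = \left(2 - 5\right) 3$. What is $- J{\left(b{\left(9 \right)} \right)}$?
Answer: $16900$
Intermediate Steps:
$b{\left(X \right)} = -25$ ($b{\left(X \right)} = 20 + 5 \left(2 - 5\right) 3 = 20 + 5 \left(\left(-3\right) 3\right) = 20 + 5 \left(-9\right) = 20 - 45 = -25$)
$J{\left(q \right)} = 2 q \left(363 + q\right)$
$- J{\left(b{\left(9 \right)} \right)} = - 2 \left(-25\right) \left(363 - 25\right) = - 2 \left(-25\right) 338 = \left(-1\right) \left(-16900\right) = 16900$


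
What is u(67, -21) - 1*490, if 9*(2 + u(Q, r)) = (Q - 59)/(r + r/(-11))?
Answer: -464984/945 ≈ -492.05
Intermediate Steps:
u(Q, r) = -2 + 11*(-59 + Q)/(90*r) (u(Q, r) = -2 + ((Q - 59)/(r + r/(-11)))/9 = -2 + ((-59 + Q)/(r + r*(-1/11)))/9 = -2 + ((-59 + Q)/(r - r/11))/9 = -2 + ((-59 + Q)/((10*r/11)))/9 = -2 + ((-59 + Q)*(11/(10*r)))/9 = -2 + (11*(-59 + Q)/(10*r))/9 = -2 + 11*(-59 + Q)/(90*r))
u(67, -21) - 1*490 = (1/90)*(-649 - 180*(-21) + 11*67)/(-21) - 1*490 = (1/90)*(-1/21)*(-649 + 3780 + 737) - 490 = (1/90)*(-1/21)*3868 - 490 = -1934/945 - 490 = -464984/945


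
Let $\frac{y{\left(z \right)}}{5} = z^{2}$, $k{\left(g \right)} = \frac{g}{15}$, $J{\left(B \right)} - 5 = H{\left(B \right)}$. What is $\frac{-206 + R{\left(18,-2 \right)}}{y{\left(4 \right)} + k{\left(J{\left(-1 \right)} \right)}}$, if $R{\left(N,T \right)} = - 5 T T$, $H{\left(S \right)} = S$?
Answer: $- \frac{1695}{602} \approx -2.8156$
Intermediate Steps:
$J{\left(B \right)} = 5 + B$
$k{\left(g \right)} = \frac{g}{15}$ ($k{\left(g \right)} = g \frac{1}{15} = \frac{g}{15}$)
$R{\left(N,T \right)} = - 5 T^{2}$
$y{\left(z \right)} = 5 z^{2}$
$\frac{-206 + R{\left(18,-2 \right)}}{y{\left(4 \right)} + k{\left(J{\left(-1 \right)} \right)}} = \frac{-206 - 5 \left(-2\right)^{2}}{5 \cdot 4^{2} + \frac{5 - 1}{15}} = \frac{-206 - 20}{5 \cdot 16 + \frac{1}{15} \cdot 4} = \frac{-206 - 20}{80 + \frac{4}{15}} = - \frac{226}{\frac{1204}{15}} = \left(-226\right) \frac{15}{1204} = - \frac{1695}{602}$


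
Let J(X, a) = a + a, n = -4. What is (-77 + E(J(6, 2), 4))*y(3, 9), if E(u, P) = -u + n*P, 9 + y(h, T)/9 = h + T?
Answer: -2619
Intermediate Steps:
y(h, T) = -81 + 9*T + 9*h (y(h, T) = -81 + 9*(h + T) = -81 + 9*(T + h) = -81 + (9*T + 9*h) = -81 + 9*T + 9*h)
J(X, a) = 2*a
E(u, P) = -u - 4*P
(-77 + E(J(6, 2), 4))*y(3, 9) = (-77 + (-2*2 - 4*4))*(-81 + 9*9 + 9*3) = (-77 + (-1*4 - 16))*(-81 + 81 + 27) = (-77 + (-4 - 16))*27 = (-77 - 20)*27 = -97*27 = -2619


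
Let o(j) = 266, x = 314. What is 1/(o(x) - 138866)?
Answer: -1/138600 ≈ -7.2150e-6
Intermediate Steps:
1/(o(x) - 138866) = 1/(266 - 138866) = 1/(-138600) = -1/138600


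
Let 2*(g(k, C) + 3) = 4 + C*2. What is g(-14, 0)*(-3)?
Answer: 3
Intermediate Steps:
g(k, C) = -1 + C (g(k, C) = -3 + (4 + C*2)/2 = -3 + (4 + 2*C)/2 = -3 + (2 + C) = -1 + C)
g(-14, 0)*(-3) = (-1 + 0)*(-3) = -1*(-3) = 3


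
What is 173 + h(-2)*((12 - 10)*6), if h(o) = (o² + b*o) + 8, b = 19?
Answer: -139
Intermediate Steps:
h(o) = 8 + o² + 19*o (h(o) = (o² + 19*o) + 8 = 8 + o² + 19*o)
173 + h(-2)*((12 - 10)*6) = 173 + (8 + (-2)² + 19*(-2))*((12 - 10)*6) = 173 + (8 + 4 - 38)*(2*6) = 173 - 26*12 = 173 - 312 = -139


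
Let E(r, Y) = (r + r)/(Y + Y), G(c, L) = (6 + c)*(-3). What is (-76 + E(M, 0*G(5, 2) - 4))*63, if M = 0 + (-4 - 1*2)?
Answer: -9387/2 ≈ -4693.5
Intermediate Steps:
G(c, L) = -18 - 3*c
M = -6 (M = 0 + (-4 - 2) = 0 - 6 = -6)
E(r, Y) = r/Y (E(r, Y) = (2*r)/((2*Y)) = (2*r)*(1/(2*Y)) = r/Y)
(-76 + E(M, 0*G(5, 2) - 4))*63 = (-76 - 6/(0*(-18 - 3*5) - 4))*63 = (-76 - 6/(0*(-18 - 15) - 4))*63 = (-76 - 6/(0*(-33) - 4))*63 = (-76 - 6/(0 - 4))*63 = (-76 - 6/(-4))*63 = (-76 - 6*(-1/4))*63 = (-76 + 3/2)*63 = -149/2*63 = -9387/2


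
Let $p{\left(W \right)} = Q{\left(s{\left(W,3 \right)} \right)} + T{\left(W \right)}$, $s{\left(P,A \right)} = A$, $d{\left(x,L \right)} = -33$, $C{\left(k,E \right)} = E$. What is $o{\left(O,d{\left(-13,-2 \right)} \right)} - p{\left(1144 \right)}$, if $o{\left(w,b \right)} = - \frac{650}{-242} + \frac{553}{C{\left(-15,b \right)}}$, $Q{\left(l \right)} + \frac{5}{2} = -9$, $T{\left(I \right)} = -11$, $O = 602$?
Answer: $\frac{6119}{726} \approx 8.4284$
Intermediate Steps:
$Q{\left(l \right)} = - \frac{23}{2}$ ($Q{\left(l \right)} = - \frac{5}{2} - 9 = - \frac{23}{2}$)
$o{\left(w,b \right)} = \frac{325}{121} + \frac{553}{b}$ ($o{\left(w,b \right)} = - \frac{650}{-242} + \frac{553}{b} = \left(-650\right) \left(- \frac{1}{242}\right) + \frac{553}{b} = \frac{325}{121} + \frac{553}{b}$)
$p{\left(W \right)} = - \frac{45}{2}$ ($p{\left(W \right)} = - \frac{23}{2} - 11 = - \frac{45}{2}$)
$o{\left(O,d{\left(-13,-2 \right)} \right)} - p{\left(1144 \right)} = \left(\frac{325}{121} + \frac{553}{-33}\right) - - \frac{45}{2} = \left(\frac{325}{121} + 553 \left(- \frac{1}{33}\right)\right) + \frac{45}{2} = \left(\frac{325}{121} - \frac{553}{33}\right) + \frac{45}{2} = - \frac{5108}{363} + \frac{45}{2} = \frac{6119}{726}$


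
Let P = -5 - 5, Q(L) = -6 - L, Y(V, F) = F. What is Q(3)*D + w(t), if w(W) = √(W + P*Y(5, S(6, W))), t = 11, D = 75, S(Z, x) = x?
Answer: -675 + 3*I*√11 ≈ -675.0 + 9.9499*I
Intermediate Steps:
P = -10
w(W) = 3*√(-W) (w(W) = √(W - 10*W) = √(-9*W) = 3*√(-W))
Q(3)*D + w(t) = (-6 - 1*3)*75 + 3*√(-1*11) = (-6 - 3)*75 + 3*√(-11) = -9*75 + 3*(I*√11) = -675 + 3*I*√11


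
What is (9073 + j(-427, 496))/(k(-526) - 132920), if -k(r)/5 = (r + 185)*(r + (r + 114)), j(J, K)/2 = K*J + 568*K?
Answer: -29789/346442 ≈ -0.085986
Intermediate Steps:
j(J, K) = 1136*K + 2*J*K (j(J, K) = 2*(K*J + 568*K) = 2*(J*K + 568*K) = 2*(568*K + J*K) = 1136*K + 2*J*K)
k(r) = -5*(114 + 2*r)*(185 + r) (k(r) = -5*(r + 185)*(r + (r + 114)) = -5*(185 + r)*(r + (114 + r)) = -5*(185 + r)*(114 + 2*r) = -5*(114 + 2*r)*(185 + r))
(9073 + j(-427, 496))/(k(-526) - 132920) = (9073 + 2*496*(568 - 427))/((-105450 - 2420*(-526) - 10*(-526)²) - 132920) = (9073 + 2*496*141)/((-105450 + 1272920 - 10*276676) - 132920) = (9073 + 139872)/((-105450 + 1272920 - 2766760) - 132920) = 148945/(-1599290 - 132920) = 148945/(-1732210) = 148945*(-1/1732210) = -29789/346442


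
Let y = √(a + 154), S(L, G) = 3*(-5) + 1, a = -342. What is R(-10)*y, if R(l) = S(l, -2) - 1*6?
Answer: -40*I*√47 ≈ -274.23*I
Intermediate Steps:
S(L, G) = -14 (S(L, G) = -15 + 1 = -14)
R(l) = -20 (R(l) = -14 - 1*6 = -14 - 6 = -20)
y = 2*I*√47 (y = √(-342 + 154) = √(-188) = 2*I*√47 ≈ 13.711*I)
R(-10)*y = -40*I*√47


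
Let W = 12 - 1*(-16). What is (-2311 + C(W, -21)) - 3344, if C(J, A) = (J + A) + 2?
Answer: -5646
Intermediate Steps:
W = 28 (W = 12 + 16 = 28)
C(J, A) = 2 + A + J (C(J, A) = (A + J) + 2 = 2 + A + J)
(-2311 + C(W, -21)) - 3344 = (-2311 + (2 - 21 + 28)) - 3344 = (-2311 + 9) - 3344 = -2302 - 3344 = -5646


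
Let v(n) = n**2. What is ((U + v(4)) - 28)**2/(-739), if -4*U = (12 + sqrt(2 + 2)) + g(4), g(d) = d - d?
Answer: -961/2956 ≈ -0.32510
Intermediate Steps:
g(d) = 0
U = -7/2 (U = -((12 + sqrt(2 + 2)) + 0)/4 = -((12 + sqrt(4)) + 0)/4 = -((12 + 2) + 0)/4 = -(14 + 0)/4 = -1/4*14 = -7/2 ≈ -3.5000)
((U + v(4)) - 28)**2/(-739) = ((-7/2 + 4**2) - 28)**2/(-739) = ((-7/2 + 16) - 28)**2*(-1/739) = (25/2 - 28)**2*(-1/739) = (-31/2)**2*(-1/739) = (961/4)*(-1/739) = -961/2956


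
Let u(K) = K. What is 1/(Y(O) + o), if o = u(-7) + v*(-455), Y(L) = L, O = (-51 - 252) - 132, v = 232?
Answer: -1/106002 ≈ -9.4338e-6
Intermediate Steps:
O = -435 (O = -303 - 132 = -435)
o = -105567 (o = -7 + 232*(-455) = -7 - 105560 = -105567)
1/(Y(O) + o) = 1/(-435 - 105567) = 1/(-106002) = -1/106002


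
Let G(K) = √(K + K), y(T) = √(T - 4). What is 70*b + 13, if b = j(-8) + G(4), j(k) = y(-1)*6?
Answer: 13 + 140*√2 + 420*I*√5 ≈ 210.99 + 939.15*I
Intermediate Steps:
y(T) = √(-4 + T)
G(K) = √2*√K (G(K) = √(2*K) = √2*√K)
j(k) = 6*I*√5 (j(k) = √(-4 - 1)*6 = √(-5)*6 = (I*√5)*6 = 6*I*√5)
b = 2*√2 + 6*I*√5 (b = 6*I*√5 + √2*√4 = 6*I*√5 + √2*2 = 6*I*√5 + 2*√2 = 2*√2 + 6*I*√5 ≈ 2.8284 + 13.416*I)
70*b + 13 = 70*(2*√2 + 6*I*√5) + 13 = (140*√2 + 420*I*√5) + 13 = 13 + 140*√2 + 420*I*√5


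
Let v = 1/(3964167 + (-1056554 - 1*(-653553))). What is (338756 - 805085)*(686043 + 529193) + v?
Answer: -2018112019526198903/3561166 ≈ -5.6670e+11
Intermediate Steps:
v = 1/3561166 (v = 1/(3964167 + (-1056554 + 653553)) = 1/(3964167 - 403001) = 1/3561166 ≈ 2.8081e-7)
(338756 - 805085)*(686043 + 529193) + v = (338756 - 805085)*(686043 + 529193) + 1/3561166 = -466329*1215236 + 1/3561166 = -566699788644 + 1/3561166 = -2018112019526198903/3561166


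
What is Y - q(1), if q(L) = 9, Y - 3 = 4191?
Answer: 4185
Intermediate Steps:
Y = 4194 (Y = 3 + 4191 = 4194)
Y - q(1) = 4194 - 1*9 = 4194 - 9 = 4185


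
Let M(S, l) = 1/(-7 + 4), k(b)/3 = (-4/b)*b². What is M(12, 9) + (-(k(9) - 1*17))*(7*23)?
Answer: 60374/3 ≈ 20125.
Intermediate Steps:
k(b) = -12*b (k(b) = 3*((-4/b)*b²) = 3*(-4*b) = -12*b)
M(S, l) = -⅓ (M(S, l) = 1/(-3) = -⅓)
M(12, 9) + (-(k(9) - 1*17))*(7*23) = -⅓ + (-(-12*9 - 1*17))*(7*23) = -⅓ - (-108 - 17)*161 = -⅓ - 1*(-125)*161 = -⅓ + 125*161 = -⅓ + 20125 = 60374/3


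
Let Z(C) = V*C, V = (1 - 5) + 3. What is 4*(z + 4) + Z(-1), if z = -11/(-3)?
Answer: 95/3 ≈ 31.667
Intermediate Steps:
V = -1 (V = -4 + 3 = -1)
z = 11/3 (z = -11*(-⅓) = 11/3 ≈ 3.6667)
Z(C) = -C
4*(z + 4) + Z(-1) = 4*(11/3 + 4) - 1*(-1) = 4*(23/3) + 1 = 92/3 + 1 = 95/3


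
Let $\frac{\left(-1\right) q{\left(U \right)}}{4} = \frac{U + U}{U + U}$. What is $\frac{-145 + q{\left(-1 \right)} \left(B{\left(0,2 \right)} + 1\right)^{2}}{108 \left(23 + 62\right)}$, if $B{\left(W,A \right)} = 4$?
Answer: $- \frac{49}{1836} \approx -0.026688$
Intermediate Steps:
$q{\left(U \right)} = -4$ ($q{\left(U \right)} = - 4 \frac{U + U}{U + U} = - 4 \frac{2 U}{2 U} = - 4 \cdot 2 U \frac{1}{2 U} = \left(-4\right) 1 = -4$)
$\frac{-145 + q{\left(-1 \right)} \left(B{\left(0,2 \right)} + 1\right)^{2}}{108 \left(23 + 62\right)} = \frac{-145 - 4 \left(4 + 1\right)^{2}}{108 \left(23 + 62\right)} = \frac{-145 - 4 \cdot 5^{2}}{108 \cdot 85} = \frac{-145 - 100}{9180} = \left(-145 - 100\right) \frac{1}{9180} = \left(-245\right) \frac{1}{9180} = - \frac{49}{1836}$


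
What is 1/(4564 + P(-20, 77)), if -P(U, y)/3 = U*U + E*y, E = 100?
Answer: -1/19736 ≈ -5.0669e-5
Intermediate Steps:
P(U, y) = -300*y - 3*U² (P(U, y) = -3*(U*U + 100*y) = -3*(U² + 100*y) = -300*y - 3*U²)
1/(4564 + P(-20, 77)) = 1/(4564 + (-300*77 - 3*(-20)²)) = 1/(4564 + (-23100 - 3*400)) = 1/(4564 + (-23100 - 1200)) = 1/(4564 - 24300) = 1/(-19736) = -1/19736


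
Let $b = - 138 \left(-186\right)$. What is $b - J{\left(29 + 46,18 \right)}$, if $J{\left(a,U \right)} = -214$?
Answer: $25882$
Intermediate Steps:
$b = 25668$ ($b = \left(-1\right) \left(-25668\right) = 25668$)
$b - J{\left(29 + 46,18 \right)} = 25668 - -214 = 25668 + 214 = 25882$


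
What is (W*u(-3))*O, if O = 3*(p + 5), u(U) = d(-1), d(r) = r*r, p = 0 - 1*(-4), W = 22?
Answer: 594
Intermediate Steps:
p = 4 (p = 0 + 4 = 4)
d(r) = r²
u(U) = 1 (u(U) = (-1)² = 1)
O = 27 (O = 3*(4 + 5) = 3*9 = 27)
(W*u(-3))*O = (22*1)*27 = 22*27 = 594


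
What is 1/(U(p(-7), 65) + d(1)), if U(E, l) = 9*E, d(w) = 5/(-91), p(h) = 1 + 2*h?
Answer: -91/10652 ≈ -0.0085430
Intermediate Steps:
d(w) = -5/91 (d(w) = 5*(-1/91) = -5/91)
1/(U(p(-7), 65) + d(1)) = 1/(9*(1 + 2*(-7)) - 5/91) = 1/(9*(1 - 14) - 5/91) = 1/(9*(-13) - 5/91) = 1/(-117 - 5/91) = 1/(-10652/91) = -91/10652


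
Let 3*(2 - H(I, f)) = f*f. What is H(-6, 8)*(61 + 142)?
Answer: -11774/3 ≈ -3924.7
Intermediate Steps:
H(I, f) = 2 - f²/3 (H(I, f) = 2 - f*f/3 = 2 - f²/3)
H(-6, 8)*(61 + 142) = (2 - ⅓*8²)*(61 + 142) = (2 - ⅓*64)*203 = (2 - 64/3)*203 = -58/3*203 = -11774/3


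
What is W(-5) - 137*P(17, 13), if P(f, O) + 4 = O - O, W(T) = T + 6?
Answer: 549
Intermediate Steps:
W(T) = 6 + T
P(f, O) = -4 (P(f, O) = -4 + (O - O) = -4 + 0 = -4)
W(-5) - 137*P(17, 13) = (6 - 5) - 137*(-4) = 1 + 548 = 549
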